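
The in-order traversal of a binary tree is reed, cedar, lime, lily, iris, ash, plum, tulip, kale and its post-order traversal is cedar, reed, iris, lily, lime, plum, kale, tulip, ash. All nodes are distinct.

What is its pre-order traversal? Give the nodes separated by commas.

The last element of post-order is the root; it splits in-order into left and right subtrees.
Root ash: left subtree has 5 nodes {reed, cedar, lime, lily, iris}, right has 3 {plum, tulip, kale}.
  Root lime: left subtree has 2 nodes {reed, cedar}, right has 2 {lily, iris}.
    Root reed: left subtree has 0 nodes { }, right has 1 {cedar}.
    Root lily: left subtree has 0 nodes { }, right has 1 {iris}.
  Root tulip: left subtree has 1 node {plum}, right has 1 {kale}.

ash, lime, reed, cedar, lily, iris, tulip, plum, kale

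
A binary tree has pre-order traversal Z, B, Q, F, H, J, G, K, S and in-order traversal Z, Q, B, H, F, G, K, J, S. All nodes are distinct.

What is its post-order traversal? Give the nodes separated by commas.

The first element of pre-order is the root; it splits in-order into left and right subtrees.
Root Z: left subtree has 0 nodes { }, right has 8 {Q, B, H, F, G, K, J, S}.
  Root B: left subtree has 1 node {Q}, right has 6 {H, F, G, K, J, S}.
    Root F: left subtree has 1 node {H}, right has 4 {G, K, J, S}.
      Root J: left subtree has 2 nodes {G, K}, right has 1 {S}.
        Root G: left subtree has 0 nodes { }, right has 1 {K}.

Q, H, K, G, S, J, F, B, Z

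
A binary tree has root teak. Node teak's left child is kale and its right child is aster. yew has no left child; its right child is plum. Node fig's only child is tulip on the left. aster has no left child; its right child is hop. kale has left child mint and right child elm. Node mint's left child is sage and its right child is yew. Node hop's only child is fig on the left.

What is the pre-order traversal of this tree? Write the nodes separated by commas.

Pre-order visits the node, then its left subtree, then its right subtree.
Visit teak.
At teak: go left to kale.
  Visit kale.
  At kale: go left to mint.
    Visit mint.
    At mint: go left to sage.
      sage is a leaf — visit sage.
    At mint: go right to yew.
      Visit yew.
      At yew: no left child.
      At yew: go right to plum.
        plum is a leaf — visit plum.
  At kale: go right to elm.
    elm is a leaf — visit elm.
At teak: go right to aster.
  Visit aster.
  At aster: no left child.
  At aster: go right to hop.
    Visit hop.
    At hop: go left to fig.
      Visit fig.
      At fig: go left to tulip.
        tulip is a leaf — visit tulip.
      At fig: no right child.
    At hop: no right child.

teak, kale, mint, sage, yew, plum, elm, aster, hop, fig, tulip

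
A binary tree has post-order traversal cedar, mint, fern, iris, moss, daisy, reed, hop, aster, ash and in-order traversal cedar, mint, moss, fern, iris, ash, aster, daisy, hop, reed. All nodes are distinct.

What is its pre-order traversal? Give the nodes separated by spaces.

The last element of post-order is the root; it splits in-order into left and right subtrees.
Root ash: left subtree has 5 nodes {cedar, mint, moss, fern, iris}, right has 4 {aster, daisy, hop, reed}.
  Root moss: left subtree has 2 nodes {cedar, mint}, right has 2 {fern, iris}.
    Root mint: left subtree has 1 node {cedar}, right has 0 { }.
    Root iris: left subtree has 1 node {fern}, right has 0 { }.
  Root aster: left subtree has 0 nodes { }, right has 3 {daisy, hop, reed}.
    Root hop: left subtree has 1 node {daisy}, right has 1 {reed}.

ash moss mint cedar iris fern aster hop daisy reed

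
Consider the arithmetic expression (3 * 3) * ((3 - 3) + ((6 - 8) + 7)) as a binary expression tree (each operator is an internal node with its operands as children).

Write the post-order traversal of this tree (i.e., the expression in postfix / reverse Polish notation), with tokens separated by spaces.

Post-order on an expression tree gives postfix notation: for each operator, emit left operand, right operand, then the operator.

3 3 * 3 3 - 6 8 - 7 + + *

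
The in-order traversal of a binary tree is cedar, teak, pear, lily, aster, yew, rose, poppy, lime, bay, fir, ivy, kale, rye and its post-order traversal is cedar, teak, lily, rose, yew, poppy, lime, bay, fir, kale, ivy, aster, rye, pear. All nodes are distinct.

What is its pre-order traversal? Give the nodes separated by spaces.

The last element of post-order is the root; it splits in-order into left and right subtrees.
Root pear: left subtree has 2 nodes {cedar, teak}, right has 11 {lily, aster, yew, rose, poppy, lime, bay, fir, ivy, kale, rye}.
  Root teak: left subtree has 1 node {cedar}, right has 0 { }.
  Root rye: left subtree has 10 nodes {lily, aster, yew, rose, poppy, lime, bay, fir, ivy, kale}, right has 0 { }.
    Root aster: left subtree has 1 node {lily}, right has 8 {yew, rose, poppy, lime, bay, fir, ivy, kale}.
      Root ivy: left subtree has 6 nodes {yew, rose, poppy, lime, bay, fir}, right has 1 {kale}.
        Root fir: left subtree has 5 nodes {yew, rose, poppy, lime, bay}, right has 0 { }.
          Root bay: left subtree has 4 nodes {yew, rose, poppy, lime}, right has 0 { }.
            Root lime: left subtree has 3 nodes {yew, rose, poppy}, right has 0 { }.
              Root poppy: left subtree has 2 nodes {yew, rose}, right has 0 { }.
                Root yew: left subtree has 0 nodes { }, right has 1 {rose}.

pear teak cedar rye aster lily ivy fir bay lime poppy yew rose kale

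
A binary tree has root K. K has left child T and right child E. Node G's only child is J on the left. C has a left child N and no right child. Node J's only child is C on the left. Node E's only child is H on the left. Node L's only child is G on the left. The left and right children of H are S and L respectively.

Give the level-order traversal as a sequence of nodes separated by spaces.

Level-order visits nodes level by level from the root, left to right within each level.
Level 0: K
Level 1: T, E
Level 2: H
Level 3: S, L
Level 4: G
Level 5: J
Level 6: C
Level 7: N

K T E H S L G J C N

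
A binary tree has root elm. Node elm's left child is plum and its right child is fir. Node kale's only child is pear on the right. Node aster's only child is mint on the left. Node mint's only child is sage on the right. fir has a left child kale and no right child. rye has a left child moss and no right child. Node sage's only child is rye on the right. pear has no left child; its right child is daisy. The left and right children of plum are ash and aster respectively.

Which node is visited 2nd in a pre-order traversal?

Pre-order visits the node, then its left subtree, then its right subtree.
Visit elm.
At elm: go left to plum.
  Visit plum.
  At plum: go left to ash.
    ash is a leaf — visit ash.
  At plum: go right to aster.
    Visit aster.
    At aster: go left to mint.
      Visit mint.
      At mint: no left child.
      At mint: go right to sage.
        Visit sage.
        At sage: no left child.
        At sage: go right to rye.
          Visit rye.
          At rye: go left to moss.
            moss is a leaf — visit moss.
          At rye: no right child.
    At aster: no right child.
At elm: go right to fir.
  Visit fir.
  At fir: go left to kale.
    Visit kale.
    At kale: no left child.
    At kale: go right to pear.
      Visit pear.
      At pear: no left child.
      At pear: go right to daisy.
        daisy is a leaf — visit daisy.
  At fir: no right child.
Full pre-order sequence: elm, plum, ash, aster, mint, sage, rye, moss, fir, kale, pear, daisy.

plum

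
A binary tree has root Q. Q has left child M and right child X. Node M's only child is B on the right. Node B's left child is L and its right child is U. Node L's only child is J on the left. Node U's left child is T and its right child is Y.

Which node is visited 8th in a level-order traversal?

T

Level-order visits nodes level by level from the root, left to right within each level.
Level 0: Q
Level 1: M, X
Level 2: B
Level 3: L, U
Level 4: J, T, Y
Full level-order sequence: Q, M, X, B, L, U, J, T, Y.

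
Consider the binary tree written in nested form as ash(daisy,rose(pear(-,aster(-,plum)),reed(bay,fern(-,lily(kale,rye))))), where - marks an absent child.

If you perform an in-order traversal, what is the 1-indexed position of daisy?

1

In-order visits the left subtree, then the node, then the right subtree.
At ash: go left to daisy.
  daisy is a leaf — visit daisy.
Visit ash.
At ash: go right to rose.
  At rose: go left to pear.
    At pear: no left child.
    Visit pear.
    At pear: go right to aster.
      At aster: no left child.
      Visit aster.
      At aster: go right to plum.
        plum is a leaf — visit plum.
  Visit rose.
  At rose: go right to reed.
    At reed: go left to bay.
      bay is a leaf — visit bay.
    Visit reed.
    At reed: go right to fern.
      At fern: no left child.
      Visit fern.
      At fern: go right to lily.
        At lily: go left to kale.
          kale is a leaf — visit kale.
        Visit lily.
        At lily: go right to rye.
          rye is a leaf — visit rye.
Full in-order sequence: daisy, ash, pear, aster, plum, rose, bay, reed, fern, kale, lily, rye.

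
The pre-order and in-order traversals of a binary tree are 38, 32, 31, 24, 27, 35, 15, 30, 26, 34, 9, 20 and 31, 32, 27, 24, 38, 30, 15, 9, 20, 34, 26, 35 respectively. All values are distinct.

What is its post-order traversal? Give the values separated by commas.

The first element of pre-order is the root; it splits in-order into left and right subtrees.
Root 38: left subtree has 4 nodes {31, 32, 27, 24}, right has 7 {30, 15, 9, 20, 34, 26, 35}.
  Root 32: left subtree has 1 node {31}, right has 2 {27, 24}.
    Root 24: left subtree has 1 node {27}, right has 0 { }.
  Root 35: left subtree has 6 nodes {30, 15, 9, 20, 34, 26}, right has 0 { }.
    Root 15: left subtree has 1 node {30}, right has 4 {9, 20, 34, 26}.
      Root 26: left subtree has 3 nodes {9, 20, 34}, right has 0 { }.
        Root 34: left subtree has 2 nodes {9, 20}, right has 0 { }.
          Root 9: left subtree has 0 nodes { }, right has 1 {20}.

31, 27, 24, 32, 30, 20, 9, 34, 26, 15, 35, 38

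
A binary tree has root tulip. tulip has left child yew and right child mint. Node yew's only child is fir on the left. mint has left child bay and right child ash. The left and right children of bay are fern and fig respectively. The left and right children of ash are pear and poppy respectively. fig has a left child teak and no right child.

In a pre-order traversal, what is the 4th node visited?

mint

Pre-order visits the node, then its left subtree, then its right subtree.
Visit tulip.
At tulip: go left to yew.
  Visit yew.
  At yew: go left to fir.
    fir is a leaf — visit fir.
  At yew: no right child.
At tulip: go right to mint.
  Visit mint.
  At mint: go left to bay.
    Visit bay.
    At bay: go left to fern.
      fern is a leaf — visit fern.
    At bay: go right to fig.
      Visit fig.
      At fig: go left to teak.
        teak is a leaf — visit teak.
      At fig: no right child.
  At mint: go right to ash.
    Visit ash.
    At ash: go left to pear.
      pear is a leaf — visit pear.
    At ash: go right to poppy.
      poppy is a leaf — visit poppy.
Full pre-order sequence: tulip, yew, fir, mint, bay, fern, fig, teak, ash, pear, poppy.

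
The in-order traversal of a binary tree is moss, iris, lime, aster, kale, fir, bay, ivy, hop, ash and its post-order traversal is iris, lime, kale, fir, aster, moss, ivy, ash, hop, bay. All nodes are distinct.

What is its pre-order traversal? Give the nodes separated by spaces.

The last element of post-order is the root; it splits in-order into left and right subtrees.
Root bay: left subtree has 6 nodes {moss, iris, lime, aster, kale, fir}, right has 3 {ivy, hop, ash}.
  Root moss: left subtree has 0 nodes { }, right has 5 {iris, lime, aster, kale, fir}.
    Root aster: left subtree has 2 nodes {iris, lime}, right has 2 {kale, fir}.
      Root lime: left subtree has 1 node {iris}, right has 0 { }.
      Root fir: left subtree has 1 node {kale}, right has 0 { }.
  Root hop: left subtree has 1 node {ivy}, right has 1 {ash}.

bay moss aster lime iris fir kale hop ivy ash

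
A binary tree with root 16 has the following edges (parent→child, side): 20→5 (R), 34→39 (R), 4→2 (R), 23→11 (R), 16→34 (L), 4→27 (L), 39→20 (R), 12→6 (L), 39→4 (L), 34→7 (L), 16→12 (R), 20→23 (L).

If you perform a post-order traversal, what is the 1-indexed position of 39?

Post-order visits the left subtree, then the right subtree, then the node.
At 16: go left to 34.
  At 34: go left to 7.
    7 is a leaf — visit 7.
  At 34: go right to 39.
    At 39: go left to 4.
      At 4: go left to 27.
        27 is a leaf — visit 27.
      At 4: go right to 2.
        2 is a leaf — visit 2.
      Visit 4.
    At 39: go right to 20.
      At 20: go left to 23.
        At 23: no left child.
        At 23: go right to 11.
          11 is a leaf — visit 11.
        Visit 23.
      At 20: go right to 5.
        5 is a leaf — visit 5.
      Visit 20.
    Visit 39.
  Visit 34.
At 16: go right to 12.
  At 12: go left to 6.
    6 is a leaf — visit 6.
  At 12: no right child.
  Visit 12.
Visit 16.
Full post-order sequence: 7, 27, 2, 4, 11, 23, 5, 20, 39, 34, 6, 12, 16.

9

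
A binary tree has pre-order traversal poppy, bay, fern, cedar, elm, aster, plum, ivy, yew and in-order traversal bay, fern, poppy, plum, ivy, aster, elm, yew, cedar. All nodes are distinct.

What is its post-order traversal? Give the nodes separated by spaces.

fern bay ivy plum aster yew elm cedar poppy

The first element of pre-order is the root; it splits in-order into left and right subtrees.
Root poppy: left subtree has 2 nodes {bay, fern}, right has 6 {plum, ivy, aster, elm, yew, cedar}.
  Root bay: left subtree has 0 nodes { }, right has 1 {fern}.
  Root cedar: left subtree has 5 nodes {plum, ivy, aster, elm, yew}, right has 0 { }.
    Root elm: left subtree has 3 nodes {plum, ivy, aster}, right has 1 {yew}.
      Root aster: left subtree has 2 nodes {plum, ivy}, right has 0 { }.
        Root plum: left subtree has 0 nodes { }, right has 1 {ivy}.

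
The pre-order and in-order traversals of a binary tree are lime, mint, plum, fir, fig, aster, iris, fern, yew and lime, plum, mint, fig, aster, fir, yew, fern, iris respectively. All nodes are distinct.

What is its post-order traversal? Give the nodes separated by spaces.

The first element of pre-order is the root; it splits in-order into left and right subtrees.
Root lime: left subtree has 0 nodes { }, right has 8 {plum, mint, fig, aster, fir, yew, fern, iris}.
  Root mint: left subtree has 1 node {plum}, right has 6 {fig, aster, fir, yew, fern, iris}.
    Root fir: left subtree has 2 nodes {fig, aster}, right has 3 {yew, fern, iris}.
      Root fig: left subtree has 0 nodes { }, right has 1 {aster}.
      Root iris: left subtree has 2 nodes {yew, fern}, right has 0 { }.
        Root fern: left subtree has 1 node {yew}, right has 0 { }.

plum aster fig yew fern iris fir mint lime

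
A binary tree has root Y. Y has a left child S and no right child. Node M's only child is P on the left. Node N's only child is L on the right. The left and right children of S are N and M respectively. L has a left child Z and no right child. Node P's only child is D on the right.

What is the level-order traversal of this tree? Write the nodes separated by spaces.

Level-order visits nodes level by level from the root, left to right within each level.
Level 0: Y
Level 1: S
Level 2: N, M
Level 3: L, P
Level 4: Z, D

Y S N M L P Z D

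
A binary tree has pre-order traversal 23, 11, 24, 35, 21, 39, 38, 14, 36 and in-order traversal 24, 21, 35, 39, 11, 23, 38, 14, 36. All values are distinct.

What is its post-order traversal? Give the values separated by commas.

21, 39, 35, 24, 11, 36, 14, 38, 23

The first element of pre-order is the root; it splits in-order into left and right subtrees.
Root 23: left subtree has 5 nodes {24, 21, 35, 39, 11}, right has 3 {38, 14, 36}.
  Root 11: left subtree has 4 nodes {24, 21, 35, 39}, right has 0 { }.
    Root 24: left subtree has 0 nodes { }, right has 3 {21, 35, 39}.
      Root 35: left subtree has 1 node {21}, right has 1 {39}.
  Root 38: left subtree has 0 nodes { }, right has 2 {14, 36}.
    Root 14: left subtree has 0 nodes { }, right has 1 {36}.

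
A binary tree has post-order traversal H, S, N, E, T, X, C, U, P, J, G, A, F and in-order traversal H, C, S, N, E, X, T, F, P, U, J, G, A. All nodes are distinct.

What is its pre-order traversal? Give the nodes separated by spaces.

F C H X E N S T A G J P U

The last element of post-order is the root; it splits in-order into left and right subtrees.
Root F: left subtree has 7 nodes {H, C, S, N, E, X, T}, right has 5 {P, U, J, G, A}.
  Root C: left subtree has 1 node {H}, right has 5 {S, N, E, X, T}.
    Root X: left subtree has 3 nodes {S, N, E}, right has 1 {T}.
      Root E: left subtree has 2 nodes {S, N}, right has 0 { }.
        Root N: left subtree has 1 node {S}, right has 0 { }.
  Root A: left subtree has 4 nodes {P, U, J, G}, right has 0 { }.
    Root G: left subtree has 3 nodes {P, U, J}, right has 0 { }.
      Root J: left subtree has 2 nodes {P, U}, right has 0 { }.
        Root P: left subtree has 0 nodes { }, right has 1 {U}.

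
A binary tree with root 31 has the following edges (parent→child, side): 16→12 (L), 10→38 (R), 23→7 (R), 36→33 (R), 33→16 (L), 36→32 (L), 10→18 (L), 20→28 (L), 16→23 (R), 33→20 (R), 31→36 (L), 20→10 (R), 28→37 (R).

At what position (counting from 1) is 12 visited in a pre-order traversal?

6

Pre-order visits the node, then its left subtree, then its right subtree.
Visit 31.
At 31: go left to 36.
  Visit 36.
  At 36: go left to 32.
    32 is a leaf — visit 32.
  At 36: go right to 33.
    Visit 33.
    At 33: go left to 16.
      Visit 16.
      At 16: go left to 12.
        12 is a leaf — visit 12.
      At 16: go right to 23.
        Visit 23.
        At 23: no left child.
        At 23: go right to 7.
          7 is a leaf — visit 7.
    At 33: go right to 20.
      Visit 20.
      At 20: go left to 28.
        Visit 28.
        At 28: no left child.
        At 28: go right to 37.
          37 is a leaf — visit 37.
      At 20: go right to 10.
        Visit 10.
        At 10: go left to 18.
          18 is a leaf — visit 18.
        At 10: go right to 38.
          38 is a leaf — visit 38.
At 31: no right child.
Full pre-order sequence: 31, 36, 32, 33, 16, 12, 23, 7, 20, 28, 37, 10, 18, 38.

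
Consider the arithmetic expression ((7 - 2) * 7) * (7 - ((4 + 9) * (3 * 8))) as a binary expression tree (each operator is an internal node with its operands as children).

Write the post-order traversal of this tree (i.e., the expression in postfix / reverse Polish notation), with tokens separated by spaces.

Post-order on an expression tree gives postfix notation: for each operator, emit left operand, right operand, then the operator.

7 2 - 7 * 7 4 9 + 3 8 * * - *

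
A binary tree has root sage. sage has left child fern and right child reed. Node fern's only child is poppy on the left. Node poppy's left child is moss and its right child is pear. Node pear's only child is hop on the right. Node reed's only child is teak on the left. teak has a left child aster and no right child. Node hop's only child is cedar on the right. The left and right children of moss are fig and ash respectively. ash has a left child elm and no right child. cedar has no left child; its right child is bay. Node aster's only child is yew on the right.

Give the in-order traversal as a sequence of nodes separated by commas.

In-order visits the left subtree, then the node, then the right subtree.
At sage: go left to fern.
  At fern: go left to poppy.
    At poppy: go left to moss.
      At moss: go left to fig.
        fig is a leaf — visit fig.
      Visit moss.
      At moss: go right to ash.
        At ash: go left to elm.
          elm is a leaf — visit elm.
        Visit ash.
        At ash: no right child.
    Visit poppy.
    At poppy: go right to pear.
      At pear: no left child.
      Visit pear.
      At pear: go right to hop.
        At hop: no left child.
        Visit hop.
        At hop: go right to cedar.
          At cedar: no left child.
          Visit cedar.
          At cedar: go right to bay.
            bay is a leaf — visit bay.
  Visit fern.
  At fern: no right child.
Visit sage.
At sage: go right to reed.
  At reed: go left to teak.
    At teak: go left to aster.
      At aster: no left child.
      Visit aster.
      At aster: go right to yew.
        yew is a leaf — visit yew.
    Visit teak.
    At teak: no right child.
  Visit reed.
  At reed: no right child.

fig, moss, elm, ash, poppy, pear, hop, cedar, bay, fern, sage, aster, yew, teak, reed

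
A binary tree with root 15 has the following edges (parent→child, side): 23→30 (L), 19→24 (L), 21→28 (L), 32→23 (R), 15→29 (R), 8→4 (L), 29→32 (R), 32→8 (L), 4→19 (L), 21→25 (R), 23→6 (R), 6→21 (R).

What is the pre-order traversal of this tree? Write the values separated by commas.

Pre-order visits the node, then its left subtree, then its right subtree.
Visit 15.
At 15: no left child.
At 15: go right to 29.
  Visit 29.
  At 29: no left child.
  At 29: go right to 32.
    Visit 32.
    At 32: go left to 8.
      Visit 8.
      At 8: go left to 4.
        Visit 4.
        At 4: go left to 19.
          Visit 19.
          At 19: go left to 24.
            24 is a leaf — visit 24.
          At 19: no right child.
        At 4: no right child.
      At 8: no right child.
    At 32: go right to 23.
      Visit 23.
      At 23: go left to 30.
        30 is a leaf — visit 30.
      At 23: go right to 6.
        Visit 6.
        At 6: no left child.
        At 6: go right to 21.
          Visit 21.
          At 21: go left to 28.
            28 is a leaf — visit 28.
          At 21: go right to 25.
            25 is a leaf — visit 25.

15, 29, 32, 8, 4, 19, 24, 23, 30, 6, 21, 28, 25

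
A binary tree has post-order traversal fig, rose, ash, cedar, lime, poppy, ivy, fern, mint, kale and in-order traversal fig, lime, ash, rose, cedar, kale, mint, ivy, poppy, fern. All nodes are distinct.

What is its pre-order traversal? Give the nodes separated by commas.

kale, lime, fig, cedar, ash, rose, mint, fern, ivy, poppy

The last element of post-order is the root; it splits in-order into left and right subtrees.
Root kale: left subtree has 5 nodes {fig, lime, ash, rose, cedar}, right has 4 {mint, ivy, poppy, fern}.
  Root lime: left subtree has 1 node {fig}, right has 3 {ash, rose, cedar}.
    Root cedar: left subtree has 2 nodes {ash, rose}, right has 0 { }.
      Root ash: left subtree has 0 nodes { }, right has 1 {rose}.
  Root mint: left subtree has 0 nodes { }, right has 3 {ivy, poppy, fern}.
    Root fern: left subtree has 2 nodes {ivy, poppy}, right has 0 { }.
      Root ivy: left subtree has 0 nodes { }, right has 1 {poppy}.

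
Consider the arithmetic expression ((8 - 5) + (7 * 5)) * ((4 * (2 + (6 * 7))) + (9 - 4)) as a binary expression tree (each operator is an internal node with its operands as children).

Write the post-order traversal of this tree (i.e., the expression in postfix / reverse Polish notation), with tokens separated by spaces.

Post-order on an expression tree gives postfix notation: for each operator, emit left operand, right operand, then the operator.

8 5 - 7 5 * + 4 2 6 7 * + * 9 4 - + *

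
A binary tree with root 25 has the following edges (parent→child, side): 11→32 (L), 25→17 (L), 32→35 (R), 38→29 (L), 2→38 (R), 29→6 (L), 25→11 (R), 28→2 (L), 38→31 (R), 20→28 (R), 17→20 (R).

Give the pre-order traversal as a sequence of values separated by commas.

25, 17, 20, 28, 2, 38, 29, 6, 31, 11, 32, 35

Pre-order visits the node, then its left subtree, then its right subtree.
Visit 25.
At 25: go left to 17.
  Visit 17.
  At 17: no left child.
  At 17: go right to 20.
    Visit 20.
    At 20: no left child.
    At 20: go right to 28.
      Visit 28.
      At 28: go left to 2.
        Visit 2.
        At 2: no left child.
        At 2: go right to 38.
          Visit 38.
          At 38: go left to 29.
            Visit 29.
            At 29: go left to 6.
              6 is a leaf — visit 6.
            At 29: no right child.
          At 38: go right to 31.
            31 is a leaf — visit 31.
      At 28: no right child.
At 25: go right to 11.
  Visit 11.
  At 11: go left to 32.
    Visit 32.
    At 32: no left child.
    At 32: go right to 35.
      35 is a leaf — visit 35.
  At 11: no right child.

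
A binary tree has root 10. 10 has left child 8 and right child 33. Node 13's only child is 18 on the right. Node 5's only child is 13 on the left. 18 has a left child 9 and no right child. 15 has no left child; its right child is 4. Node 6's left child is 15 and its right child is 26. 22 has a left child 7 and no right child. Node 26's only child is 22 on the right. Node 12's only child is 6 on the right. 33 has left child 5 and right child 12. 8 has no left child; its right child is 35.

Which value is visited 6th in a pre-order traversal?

Pre-order visits the node, then its left subtree, then its right subtree.
Visit 10.
At 10: go left to 8.
  Visit 8.
  At 8: no left child.
  At 8: go right to 35.
    35 is a leaf — visit 35.
At 10: go right to 33.
  Visit 33.
  At 33: go left to 5.
    Visit 5.
    At 5: go left to 13.
      Visit 13.
      At 13: no left child.
      At 13: go right to 18.
        Visit 18.
        At 18: go left to 9.
          9 is a leaf — visit 9.
        At 18: no right child.
    At 5: no right child.
  At 33: go right to 12.
    Visit 12.
    At 12: no left child.
    At 12: go right to 6.
      Visit 6.
      At 6: go left to 15.
        Visit 15.
        At 15: no left child.
        At 15: go right to 4.
          4 is a leaf — visit 4.
      At 6: go right to 26.
        Visit 26.
        At 26: no left child.
        At 26: go right to 22.
          Visit 22.
          At 22: go left to 7.
            7 is a leaf — visit 7.
          At 22: no right child.
Full pre-order sequence: 10, 8, 35, 33, 5, 13, 18, 9, 12, 6, 15, 4, 26, 22, 7.

13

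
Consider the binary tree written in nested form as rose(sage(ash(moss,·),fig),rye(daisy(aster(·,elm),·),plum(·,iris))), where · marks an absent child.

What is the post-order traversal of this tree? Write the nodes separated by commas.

Post-order visits the left subtree, then the right subtree, then the node.
At rose: go left to sage.
  At sage: go left to ash.
    At ash: go left to moss.
      moss is a leaf — visit moss.
    At ash: no right child.
    Visit ash.
  At sage: go right to fig.
    fig is a leaf — visit fig.
  Visit sage.
At rose: go right to rye.
  At rye: go left to daisy.
    At daisy: go left to aster.
      At aster: no left child.
      At aster: go right to elm.
        elm is a leaf — visit elm.
      Visit aster.
    At daisy: no right child.
    Visit daisy.
  At rye: go right to plum.
    At plum: no left child.
    At plum: go right to iris.
      iris is a leaf — visit iris.
    Visit plum.
  Visit rye.
Visit rose.

moss, ash, fig, sage, elm, aster, daisy, iris, plum, rye, rose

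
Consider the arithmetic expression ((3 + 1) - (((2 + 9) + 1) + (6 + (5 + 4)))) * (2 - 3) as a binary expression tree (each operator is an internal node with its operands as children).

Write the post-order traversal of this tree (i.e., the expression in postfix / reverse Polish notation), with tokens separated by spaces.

3 1 + 2 9 + 1 + 6 5 4 + + + - 2 3 - *

Post-order on an expression tree gives postfix notation: for each operator, emit left operand, right operand, then the operator.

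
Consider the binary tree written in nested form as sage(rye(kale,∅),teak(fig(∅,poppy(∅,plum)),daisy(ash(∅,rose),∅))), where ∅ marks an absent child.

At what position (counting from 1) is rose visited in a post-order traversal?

6

Post-order visits the left subtree, then the right subtree, then the node.
At sage: go left to rye.
  At rye: go left to kale.
    kale is a leaf — visit kale.
  At rye: no right child.
  Visit rye.
At sage: go right to teak.
  At teak: go left to fig.
    At fig: no left child.
    At fig: go right to poppy.
      At poppy: no left child.
      At poppy: go right to plum.
        plum is a leaf — visit plum.
      Visit poppy.
    Visit fig.
  At teak: go right to daisy.
    At daisy: go left to ash.
      At ash: no left child.
      At ash: go right to rose.
        rose is a leaf — visit rose.
      Visit ash.
    At daisy: no right child.
    Visit daisy.
  Visit teak.
Visit sage.
Full post-order sequence: kale, rye, plum, poppy, fig, rose, ash, daisy, teak, sage.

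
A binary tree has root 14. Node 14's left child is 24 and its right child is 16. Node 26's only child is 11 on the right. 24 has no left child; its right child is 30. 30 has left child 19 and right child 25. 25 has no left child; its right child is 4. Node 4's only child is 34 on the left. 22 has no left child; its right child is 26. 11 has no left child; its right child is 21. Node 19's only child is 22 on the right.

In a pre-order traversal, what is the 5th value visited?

22

Pre-order visits the node, then its left subtree, then its right subtree.
Visit 14.
At 14: go left to 24.
  Visit 24.
  At 24: no left child.
  At 24: go right to 30.
    Visit 30.
    At 30: go left to 19.
      Visit 19.
      At 19: no left child.
      At 19: go right to 22.
        Visit 22.
        At 22: no left child.
        At 22: go right to 26.
          Visit 26.
          At 26: no left child.
          At 26: go right to 11.
            Visit 11.
            At 11: no left child.
            At 11: go right to 21.
              21 is a leaf — visit 21.
    At 30: go right to 25.
      Visit 25.
      At 25: no left child.
      At 25: go right to 4.
        Visit 4.
        At 4: go left to 34.
          34 is a leaf — visit 34.
        At 4: no right child.
At 14: go right to 16.
  16 is a leaf — visit 16.
Full pre-order sequence: 14, 24, 30, 19, 22, 26, 11, 21, 25, 4, 34, 16.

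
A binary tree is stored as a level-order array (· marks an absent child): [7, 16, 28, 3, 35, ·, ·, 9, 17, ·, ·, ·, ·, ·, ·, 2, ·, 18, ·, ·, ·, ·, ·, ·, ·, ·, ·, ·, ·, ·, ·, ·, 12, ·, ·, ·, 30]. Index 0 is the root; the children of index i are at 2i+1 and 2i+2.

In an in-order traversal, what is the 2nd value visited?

In-order visits the left subtree, then the node, then the right subtree.
At 7: go left to 16.
  At 16: go left to 3.
    At 3: go left to 9.
      At 9: go left to 2.
        At 2: no left child.
        Visit 2.
        At 2: go right to 12.
          12 is a leaf — visit 12.
      Visit 9.
      At 9: no right child.
    Visit 3.
    At 3: go right to 17.
      At 17: go left to 18.
        At 18: no left child.
        Visit 18.
        At 18: go right to 30.
          30 is a leaf — visit 30.
      Visit 17.
      At 17: no right child.
  Visit 16.
  At 16: go right to 35.
    35 is a leaf — visit 35.
Visit 7.
At 7: go right to 28.
  28 is a leaf — visit 28.
Full in-order sequence: 2, 12, 9, 3, 18, 30, 17, 16, 35, 7, 28.

12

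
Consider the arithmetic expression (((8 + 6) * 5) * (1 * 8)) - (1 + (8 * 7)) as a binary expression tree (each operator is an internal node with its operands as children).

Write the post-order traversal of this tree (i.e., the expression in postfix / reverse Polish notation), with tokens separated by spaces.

8 6 + 5 * 1 8 * * 1 8 7 * + -

Post-order on an expression tree gives postfix notation: for each operator, emit left operand, right operand, then the operator.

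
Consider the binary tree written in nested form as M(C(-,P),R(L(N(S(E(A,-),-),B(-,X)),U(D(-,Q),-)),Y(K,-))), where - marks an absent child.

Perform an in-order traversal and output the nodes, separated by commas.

In-order visits the left subtree, then the node, then the right subtree.
At M: go left to C.
  At C: no left child.
  Visit C.
  At C: go right to P.
    P is a leaf — visit P.
Visit M.
At M: go right to R.
  At R: go left to L.
    At L: go left to N.
      At N: go left to S.
        At S: go left to E.
          At E: go left to A.
            A is a leaf — visit A.
          Visit E.
          At E: no right child.
        Visit S.
        At S: no right child.
      Visit N.
      At N: go right to B.
        At B: no left child.
        Visit B.
        At B: go right to X.
          X is a leaf — visit X.
    Visit L.
    At L: go right to U.
      At U: go left to D.
        At D: no left child.
        Visit D.
        At D: go right to Q.
          Q is a leaf — visit Q.
      Visit U.
      At U: no right child.
  Visit R.
  At R: go right to Y.
    At Y: go left to K.
      K is a leaf — visit K.
    Visit Y.
    At Y: no right child.

C, P, M, A, E, S, N, B, X, L, D, Q, U, R, K, Y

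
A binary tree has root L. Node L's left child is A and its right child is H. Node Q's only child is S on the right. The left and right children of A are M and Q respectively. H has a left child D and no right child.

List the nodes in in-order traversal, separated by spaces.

In-order visits the left subtree, then the node, then the right subtree.
At L: go left to A.
  At A: go left to M.
    M is a leaf — visit M.
  Visit A.
  At A: go right to Q.
    At Q: no left child.
    Visit Q.
    At Q: go right to S.
      S is a leaf — visit S.
Visit L.
At L: go right to H.
  At H: go left to D.
    D is a leaf — visit D.
  Visit H.
  At H: no right child.

M A Q S L D H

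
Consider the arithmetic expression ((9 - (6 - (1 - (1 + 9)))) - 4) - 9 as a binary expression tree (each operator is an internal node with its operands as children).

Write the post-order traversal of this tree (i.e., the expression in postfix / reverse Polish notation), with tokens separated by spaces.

9 6 1 1 9 + - - - 4 - 9 -

Post-order on an expression tree gives postfix notation: for each operator, emit left operand, right operand, then the operator.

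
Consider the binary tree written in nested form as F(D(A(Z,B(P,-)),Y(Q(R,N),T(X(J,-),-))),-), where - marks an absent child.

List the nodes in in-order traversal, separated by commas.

Z, A, P, B, D, R, Q, N, Y, J, X, T, F

In-order visits the left subtree, then the node, then the right subtree.
At F: go left to D.
  At D: go left to A.
    At A: go left to Z.
      Z is a leaf — visit Z.
    Visit A.
    At A: go right to B.
      At B: go left to P.
        P is a leaf — visit P.
      Visit B.
      At B: no right child.
  Visit D.
  At D: go right to Y.
    At Y: go left to Q.
      At Q: go left to R.
        R is a leaf — visit R.
      Visit Q.
      At Q: go right to N.
        N is a leaf — visit N.
    Visit Y.
    At Y: go right to T.
      At T: go left to X.
        At X: go left to J.
          J is a leaf — visit J.
        Visit X.
        At X: no right child.
      Visit T.
      At T: no right child.
Visit F.
At F: no right child.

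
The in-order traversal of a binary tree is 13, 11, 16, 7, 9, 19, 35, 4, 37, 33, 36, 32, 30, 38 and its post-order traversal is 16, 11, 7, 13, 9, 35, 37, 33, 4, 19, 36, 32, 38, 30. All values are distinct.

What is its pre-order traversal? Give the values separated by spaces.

30 32 36 19 9 13 7 11 16 4 35 33 37 38

The last element of post-order is the root; it splits in-order into left and right subtrees.
Root 30: left subtree has 12 nodes {13, 11, 16, 7, 9, 19, 35, 4, 37, 33, 36, 32}, right has 1 {38}.
  Root 32: left subtree has 11 nodes {13, 11, 16, 7, 9, 19, 35, 4, 37, 33, 36}, right has 0 { }.
    Root 36: left subtree has 10 nodes {13, 11, 16, 7, 9, 19, 35, 4, 37, 33}, right has 0 { }.
      Root 19: left subtree has 5 nodes {13, 11, 16, 7, 9}, right has 4 {35, 4, 37, 33}.
        Root 9: left subtree has 4 nodes {13, 11, 16, 7}, right has 0 { }.
          Root 13: left subtree has 0 nodes { }, right has 3 {11, 16, 7}.
            Root 7: left subtree has 2 nodes {11, 16}, right has 0 { }.
              Root 11: left subtree has 0 nodes { }, right has 1 {16}.
        Root 4: left subtree has 1 node {35}, right has 2 {37, 33}.
          Root 33: left subtree has 1 node {37}, right has 0 { }.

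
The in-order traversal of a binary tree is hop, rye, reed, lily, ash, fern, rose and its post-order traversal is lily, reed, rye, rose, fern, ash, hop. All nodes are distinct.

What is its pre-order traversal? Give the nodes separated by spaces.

hop ash rye reed lily fern rose

The last element of post-order is the root; it splits in-order into left and right subtrees.
Root hop: left subtree has 0 nodes { }, right has 6 {rye, reed, lily, ash, fern, rose}.
  Root ash: left subtree has 3 nodes {rye, reed, lily}, right has 2 {fern, rose}.
    Root rye: left subtree has 0 nodes { }, right has 2 {reed, lily}.
      Root reed: left subtree has 0 nodes { }, right has 1 {lily}.
    Root fern: left subtree has 0 nodes { }, right has 1 {rose}.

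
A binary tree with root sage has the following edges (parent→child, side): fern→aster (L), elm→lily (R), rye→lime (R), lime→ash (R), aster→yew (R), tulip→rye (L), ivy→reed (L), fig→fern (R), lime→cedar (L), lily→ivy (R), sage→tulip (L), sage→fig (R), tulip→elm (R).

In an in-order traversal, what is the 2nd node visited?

cedar

In-order visits the left subtree, then the node, then the right subtree.
At sage: go left to tulip.
  At tulip: go left to rye.
    At rye: no left child.
    Visit rye.
    At rye: go right to lime.
      At lime: go left to cedar.
        cedar is a leaf — visit cedar.
      Visit lime.
      At lime: go right to ash.
        ash is a leaf — visit ash.
  Visit tulip.
  At tulip: go right to elm.
    At elm: no left child.
    Visit elm.
    At elm: go right to lily.
      At lily: no left child.
      Visit lily.
      At lily: go right to ivy.
        At ivy: go left to reed.
          reed is a leaf — visit reed.
        Visit ivy.
        At ivy: no right child.
Visit sage.
At sage: go right to fig.
  At fig: no left child.
  Visit fig.
  At fig: go right to fern.
    At fern: go left to aster.
      At aster: no left child.
      Visit aster.
      At aster: go right to yew.
        yew is a leaf — visit yew.
    Visit fern.
    At fern: no right child.
Full in-order sequence: rye, cedar, lime, ash, tulip, elm, lily, reed, ivy, sage, fig, aster, yew, fern.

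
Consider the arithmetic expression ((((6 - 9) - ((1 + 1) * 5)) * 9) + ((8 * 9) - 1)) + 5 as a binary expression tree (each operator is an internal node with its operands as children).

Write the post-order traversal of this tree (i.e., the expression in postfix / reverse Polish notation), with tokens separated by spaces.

Post-order on an expression tree gives postfix notation: for each operator, emit left operand, right operand, then the operator.

6 9 - 1 1 + 5 * - 9 * 8 9 * 1 - + 5 +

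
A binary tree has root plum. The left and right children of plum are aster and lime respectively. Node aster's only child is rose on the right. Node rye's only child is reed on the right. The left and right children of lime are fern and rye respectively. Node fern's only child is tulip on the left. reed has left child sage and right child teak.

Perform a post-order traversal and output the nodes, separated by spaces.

Post-order visits the left subtree, then the right subtree, then the node.
At plum: go left to aster.
  At aster: no left child.
  At aster: go right to rose.
    rose is a leaf — visit rose.
  Visit aster.
At plum: go right to lime.
  At lime: go left to fern.
    At fern: go left to tulip.
      tulip is a leaf — visit tulip.
    At fern: no right child.
    Visit fern.
  At lime: go right to rye.
    At rye: no left child.
    At rye: go right to reed.
      At reed: go left to sage.
        sage is a leaf — visit sage.
      At reed: go right to teak.
        teak is a leaf — visit teak.
      Visit reed.
    Visit rye.
  Visit lime.
Visit plum.

rose aster tulip fern sage teak reed rye lime plum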